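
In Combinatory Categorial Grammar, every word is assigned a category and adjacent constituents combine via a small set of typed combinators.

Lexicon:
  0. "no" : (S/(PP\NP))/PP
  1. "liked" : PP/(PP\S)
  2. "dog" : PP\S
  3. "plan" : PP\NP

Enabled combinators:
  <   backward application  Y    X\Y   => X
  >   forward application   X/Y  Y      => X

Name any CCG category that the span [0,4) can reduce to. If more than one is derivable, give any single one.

[0,4] S   >
  [0,3] S/(PP\NP)   >
    [0,1] "no" : (S/(PP\NP))/PP
    [1,3] PP   >
      [1,2] "liked" : PP/(PP\S)
      [2,3] "dog" : PP\S
  [3,4] "plan" : PP\NP

S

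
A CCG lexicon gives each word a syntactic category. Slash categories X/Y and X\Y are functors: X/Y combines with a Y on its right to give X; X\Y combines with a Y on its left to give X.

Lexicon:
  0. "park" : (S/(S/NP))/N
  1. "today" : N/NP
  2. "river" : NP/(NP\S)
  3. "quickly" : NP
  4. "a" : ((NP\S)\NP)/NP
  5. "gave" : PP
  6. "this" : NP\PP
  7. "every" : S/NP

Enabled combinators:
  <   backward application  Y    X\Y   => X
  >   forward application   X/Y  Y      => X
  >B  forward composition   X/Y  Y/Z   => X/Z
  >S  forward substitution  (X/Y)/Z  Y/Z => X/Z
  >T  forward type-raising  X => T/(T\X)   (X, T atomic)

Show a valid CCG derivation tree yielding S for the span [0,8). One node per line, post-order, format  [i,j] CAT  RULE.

[0,1] (S/(S/NP))/N  lex  "park"
[1,2] N/NP  lex  "today"
[2,3] NP/(NP\S)  lex  "river"
[3,4] NP  lex  "quickly"
[4,5] ((NP\S)\NP)/NP  lex  "a"
[5,6] PP  lex  "gave"
[6,7] NP\PP  lex  "this"
[5,7] NP  <  k=6
[4,7] (NP\S)\NP  >  k=5
[3,7] NP\S  <  k=4
[2,7] NP  >  k=3
[1,7] N  >  k=2
[0,7] S/(S/NP)  >  k=1
[7,8] S/NP  lex  "every"
[0,8] S  >  k=7

[0,8] S   >
  [0,7] S/(S/NP)   >
    [0,1] "park" : (S/(S/NP))/N
    [1,7] N   >
      [1,2] "today" : N/NP
      [2,7] NP   >
        [2,3] "river" : NP/(NP\S)
        [3,7] NP\S   <
          [3,4] "quickly" : NP
          [4,7] (NP\S)\NP   >
            [4,5] "a" : ((NP\S)\NP)/NP
            [5,7] NP   <
              [5,6] "gave" : PP
              [6,7] "this" : NP\PP
  [7,8] "every" : S/NP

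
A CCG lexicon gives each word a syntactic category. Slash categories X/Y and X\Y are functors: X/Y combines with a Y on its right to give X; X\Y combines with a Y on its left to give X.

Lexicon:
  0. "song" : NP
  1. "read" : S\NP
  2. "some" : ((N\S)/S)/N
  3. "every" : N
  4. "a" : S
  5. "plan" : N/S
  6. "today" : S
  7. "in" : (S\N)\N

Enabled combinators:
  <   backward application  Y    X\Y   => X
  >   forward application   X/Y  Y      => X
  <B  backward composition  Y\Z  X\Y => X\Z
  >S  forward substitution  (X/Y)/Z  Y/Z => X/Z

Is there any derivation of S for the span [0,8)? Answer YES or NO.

[0,8] S   <
  [0,5] N   <
    [0,2] S   <
      [0,1] "song" : NP
      [1,2] "read" : S\NP
    [2,5] N\S   >
      [2,4] (N\S)/S   >
        [2,3] "some" : ((N\S)/S)/N
        [3,4] "every" : N
      [4,5] "a" : S
  [5,8] S\N   <
    [5,7] N   >
      [5,6] "plan" : N/S
      [6,7] "today" : S
    [7,8] "in" : (S\N)\N

YES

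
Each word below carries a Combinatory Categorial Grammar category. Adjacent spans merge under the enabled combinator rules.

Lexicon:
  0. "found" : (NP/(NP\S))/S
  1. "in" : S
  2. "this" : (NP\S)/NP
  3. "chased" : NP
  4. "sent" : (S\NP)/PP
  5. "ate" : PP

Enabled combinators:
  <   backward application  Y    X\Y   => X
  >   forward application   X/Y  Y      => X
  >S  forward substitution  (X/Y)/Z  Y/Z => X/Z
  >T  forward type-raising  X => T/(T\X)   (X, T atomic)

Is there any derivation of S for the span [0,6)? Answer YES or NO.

[0,6] S   <
  [0,4] NP   >
    [0,2] NP/(NP\S)   >
      [0,1] "found" : (NP/(NP\S))/S
      [1,2] "in" : S
    [2,4] NP\S   >
      [2,3] "this" : (NP\S)/NP
      [3,4] "chased" : NP
  [4,6] S\NP   >
    [4,5] "sent" : (S\NP)/PP
    [5,6] "ate" : PP

YES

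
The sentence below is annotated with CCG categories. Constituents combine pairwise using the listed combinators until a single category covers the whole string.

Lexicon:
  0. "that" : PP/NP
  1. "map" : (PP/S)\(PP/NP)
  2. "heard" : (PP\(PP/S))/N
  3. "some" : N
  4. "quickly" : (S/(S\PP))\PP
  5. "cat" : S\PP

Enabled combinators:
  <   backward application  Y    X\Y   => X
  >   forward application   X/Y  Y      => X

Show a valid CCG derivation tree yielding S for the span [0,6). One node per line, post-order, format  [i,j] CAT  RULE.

[0,1] PP/NP  lex  "that"
[1,2] (PP/S)\(PP/NP)  lex  "map"
[0,2] PP/S  <  k=1
[2,3] (PP\(PP/S))/N  lex  "heard"
[3,4] N  lex  "some"
[2,4] PP\(PP/S)  >  k=3
[0,4] PP  <  k=2
[4,5] (S/(S\PP))\PP  lex  "quickly"
[0,5] S/(S\PP)  <  k=4
[5,6] S\PP  lex  "cat"
[0,6] S  >  k=5

[0,6] S   >
  [0,5] S/(S\PP)   <
    [0,4] PP   <
      [0,2] PP/S   <
        [0,1] "that" : PP/NP
        [1,2] "map" : (PP/S)\(PP/NP)
      [2,4] PP\(PP/S)   >
        [2,3] "heard" : (PP\(PP/S))/N
        [3,4] "some" : N
    [4,5] "quickly" : (S/(S\PP))\PP
  [5,6] "cat" : S\PP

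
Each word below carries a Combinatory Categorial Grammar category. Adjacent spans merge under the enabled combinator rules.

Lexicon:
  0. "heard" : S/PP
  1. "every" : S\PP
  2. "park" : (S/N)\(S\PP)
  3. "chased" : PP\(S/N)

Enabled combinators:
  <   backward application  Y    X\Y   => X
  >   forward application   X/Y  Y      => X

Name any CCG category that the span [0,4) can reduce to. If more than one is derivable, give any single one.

[0,4] S   >
  [0,1] "heard" : S/PP
  [1,4] PP   <
    [1,3] S/N   <
      [1,2] "every" : S\PP
      [2,3] "park" : (S/N)\(S\PP)
    [3,4] "chased" : PP\(S/N)

S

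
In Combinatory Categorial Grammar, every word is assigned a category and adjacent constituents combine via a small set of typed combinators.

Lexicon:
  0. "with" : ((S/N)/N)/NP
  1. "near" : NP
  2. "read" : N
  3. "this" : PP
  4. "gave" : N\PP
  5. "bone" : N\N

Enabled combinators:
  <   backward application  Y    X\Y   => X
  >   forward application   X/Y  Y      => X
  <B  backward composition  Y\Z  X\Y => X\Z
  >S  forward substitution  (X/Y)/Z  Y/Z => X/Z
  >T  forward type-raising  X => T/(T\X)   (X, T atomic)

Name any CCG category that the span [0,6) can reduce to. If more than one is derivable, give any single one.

S

[0,6] S   >
  [0,3] S/N   >
    [0,2] (S/N)/N   >
      [0,1] "with" : ((S/N)/N)/NP
      [1,2] "near" : NP
    [2,3] "read" : N
  [3,6] N   <
    [3,4] "this" : PP
    [4,6] N\PP   <B
      [4,5] "gave" : N\PP
      [5,6] "bone" : N\N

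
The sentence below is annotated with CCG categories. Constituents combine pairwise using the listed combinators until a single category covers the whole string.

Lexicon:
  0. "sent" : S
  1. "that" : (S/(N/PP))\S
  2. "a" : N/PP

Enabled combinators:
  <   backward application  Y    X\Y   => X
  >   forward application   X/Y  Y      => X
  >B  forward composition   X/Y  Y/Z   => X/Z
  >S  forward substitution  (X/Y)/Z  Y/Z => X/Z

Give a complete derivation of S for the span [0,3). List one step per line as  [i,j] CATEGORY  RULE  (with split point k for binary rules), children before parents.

[0,3] S   >
  [0,2] S/(N/PP)   <
    [0,1] "sent" : S
    [1,2] "that" : (S/(N/PP))\S
  [2,3] "a" : N/PP

[0,1] S  lex  "sent"
[1,2] (S/(N/PP))\S  lex  "that"
[0,2] S/(N/PP)  <  k=1
[2,3] N/PP  lex  "a"
[0,3] S  >  k=2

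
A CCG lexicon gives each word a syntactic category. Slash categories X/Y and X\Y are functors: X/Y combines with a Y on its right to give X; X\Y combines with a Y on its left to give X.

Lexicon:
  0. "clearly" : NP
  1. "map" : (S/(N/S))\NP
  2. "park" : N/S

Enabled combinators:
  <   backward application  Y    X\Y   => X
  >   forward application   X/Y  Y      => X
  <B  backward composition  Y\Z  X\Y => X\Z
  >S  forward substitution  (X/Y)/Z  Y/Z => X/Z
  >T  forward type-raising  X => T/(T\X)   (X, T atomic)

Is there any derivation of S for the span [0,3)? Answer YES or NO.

[0,3] S   >
  [0,2] S/(N/S)   <
    [0,1] "clearly" : NP
    [1,2] "map" : (S/(N/S))\NP
  [2,3] "park" : N/S

YES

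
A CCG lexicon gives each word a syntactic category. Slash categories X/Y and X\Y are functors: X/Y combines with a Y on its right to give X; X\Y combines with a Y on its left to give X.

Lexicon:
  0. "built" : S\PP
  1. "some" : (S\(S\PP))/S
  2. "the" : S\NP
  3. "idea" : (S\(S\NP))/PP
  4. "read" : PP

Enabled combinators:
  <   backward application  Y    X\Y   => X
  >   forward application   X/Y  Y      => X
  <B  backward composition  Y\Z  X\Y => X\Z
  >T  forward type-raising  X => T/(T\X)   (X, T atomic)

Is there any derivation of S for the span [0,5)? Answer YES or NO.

[0,5] S   <
  [0,1] "built" : S\PP
  [1,5] S\(S\PP)   >
    [1,2] "some" : (S\(S\PP))/S
    [2,5] S   <
      [2,3] "the" : S\NP
      [3,5] S\(S\NP)   >
        [3,4] "idea" : (S\(S\NP))/PP
        [4,5] "read" : PP

YES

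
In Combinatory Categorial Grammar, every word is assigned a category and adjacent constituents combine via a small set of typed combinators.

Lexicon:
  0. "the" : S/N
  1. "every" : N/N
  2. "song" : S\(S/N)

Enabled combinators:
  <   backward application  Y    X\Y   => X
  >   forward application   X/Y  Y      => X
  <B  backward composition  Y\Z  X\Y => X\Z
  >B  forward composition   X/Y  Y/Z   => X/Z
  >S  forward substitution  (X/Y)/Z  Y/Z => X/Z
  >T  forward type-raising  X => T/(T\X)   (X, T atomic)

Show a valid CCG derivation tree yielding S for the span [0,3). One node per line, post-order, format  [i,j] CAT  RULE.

[0,1] S/N  lex  "the"
[1,2] N/N  lex  "every"
[0,2] S/N  >B  k=1
[2,3] S\(S/N)  lex  "song"
[0,3] S  <  k=2

[0,3] S   <
  [0,2] S/N   >B
    [0,1] "the" : S/N
    [1,2] "every" : N/N
  [2,3] "song" : S\(S/N)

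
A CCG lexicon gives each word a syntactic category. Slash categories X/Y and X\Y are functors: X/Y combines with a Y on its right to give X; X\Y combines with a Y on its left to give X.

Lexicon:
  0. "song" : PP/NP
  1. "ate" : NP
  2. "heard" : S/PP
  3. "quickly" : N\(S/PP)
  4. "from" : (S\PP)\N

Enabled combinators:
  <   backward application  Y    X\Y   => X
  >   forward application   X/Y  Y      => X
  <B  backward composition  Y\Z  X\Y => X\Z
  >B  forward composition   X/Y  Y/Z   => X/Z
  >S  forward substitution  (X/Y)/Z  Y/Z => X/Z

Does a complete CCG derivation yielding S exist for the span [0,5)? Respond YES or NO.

YES

[0,5] S   <
  [0,2] PP   >
    [0,1] "song" : PP/NP
    [1,2] "ate" : NP
  [2,5] S\PP   <
    [2,4] N   <
      [2,3] "heard" : S/PP
      [3,4] "quickly" : N\(S/PP)
    [4,5] "from" : (S\PP)\N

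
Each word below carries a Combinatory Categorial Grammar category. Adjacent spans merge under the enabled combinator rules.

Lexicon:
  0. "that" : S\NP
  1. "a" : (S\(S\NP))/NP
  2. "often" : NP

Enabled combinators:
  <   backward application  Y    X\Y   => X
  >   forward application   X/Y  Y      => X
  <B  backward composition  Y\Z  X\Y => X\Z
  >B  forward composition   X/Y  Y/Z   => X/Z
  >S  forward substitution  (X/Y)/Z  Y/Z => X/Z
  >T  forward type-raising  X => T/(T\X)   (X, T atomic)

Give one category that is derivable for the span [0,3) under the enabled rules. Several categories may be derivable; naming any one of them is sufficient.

[0,3] S   <
  [0,1] "that" : S\NP
  [1,3] S\(S\NP)   >
    [1,2] "a" : (S\(S\NP))/NP
    [2,3] "often" : NP

S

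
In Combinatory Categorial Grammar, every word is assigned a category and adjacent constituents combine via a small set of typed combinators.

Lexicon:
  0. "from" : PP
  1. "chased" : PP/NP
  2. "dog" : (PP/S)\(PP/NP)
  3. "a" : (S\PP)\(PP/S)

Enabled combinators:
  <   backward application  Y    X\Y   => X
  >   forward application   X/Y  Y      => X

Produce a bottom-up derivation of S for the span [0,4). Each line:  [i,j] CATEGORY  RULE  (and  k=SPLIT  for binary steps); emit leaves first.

[0,4] S   <
  [0,1] "from" : PP
  [1,4] S\PP   <
    [1,3] PP/S   <
      [1,2] "chased" : PP/NP
      [2,3] "dog" : (PP/S)\(PP/NP)
    [3,4] "a" : (S\PP)\(PP/S)

[0,1] PP  lex  "from"
[1,2] PP/NP  lex  "chased"
[2,3] (PP/S)\(PP/NP)  lex  "dog"
[1,3] PP/S  <  k=2
[3,4] (S\PP)\(PP/S)  lex  "a"
[1,4] S\PP  <  k=3
[0,4] S  <  k=1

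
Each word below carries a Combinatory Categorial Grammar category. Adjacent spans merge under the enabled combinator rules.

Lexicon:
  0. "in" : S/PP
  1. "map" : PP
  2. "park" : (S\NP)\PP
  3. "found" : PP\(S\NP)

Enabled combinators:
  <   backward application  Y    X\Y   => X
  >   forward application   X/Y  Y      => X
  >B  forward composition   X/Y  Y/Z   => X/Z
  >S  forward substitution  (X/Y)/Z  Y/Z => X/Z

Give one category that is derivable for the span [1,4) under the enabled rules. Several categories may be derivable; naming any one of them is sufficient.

PP

[0,4] S   >
  [0,1] "in" : S/PP
  [1,4] PP   <
    [1,3] S\NP   <
      [1,2] "map" : PP
      [2,3] "park" : (S\NP)\PP
    [3,4] "found" : PP\(S\NP)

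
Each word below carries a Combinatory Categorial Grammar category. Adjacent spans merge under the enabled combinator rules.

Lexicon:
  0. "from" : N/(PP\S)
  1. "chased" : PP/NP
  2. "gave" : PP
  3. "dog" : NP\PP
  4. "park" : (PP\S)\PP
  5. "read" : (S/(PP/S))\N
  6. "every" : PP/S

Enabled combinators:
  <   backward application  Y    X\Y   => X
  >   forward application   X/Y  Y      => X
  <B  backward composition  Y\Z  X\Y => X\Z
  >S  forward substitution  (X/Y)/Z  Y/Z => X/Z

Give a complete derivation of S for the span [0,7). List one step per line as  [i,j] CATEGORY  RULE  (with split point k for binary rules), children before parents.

[0,1] N/(PP\S)  lex  "from"
[1,2] PP/NP  lex  "chased"
[2,3] PP  lex  "gave"
[3,4] NP\PP  lex  "dog"
[2,4] NP  <  k=3
[1,4] PP  >  k=2
[4,5] (PP\S)\PP  lex  "park"
[1,5] PP\S  <  k=4
[0,5] N  >  k=1
[5,6] (S/(PP/S))\N  lex  "read"
[0,6] S/(PP/S)  <  k=5
[6,7] PP/S  lex  "every"
[0,7] S  >  k=6

[0,7] S   >
  [0,6] S/(PP/S)   <
    [0,5] N   >
      [0,1] "from" : N/(PP\S)
      [1,5] PP\S   <
        [1,4] PP   >
          [1,2] "chased" : PP/NP
          [2,4] NP   <
            [2,3] "gave" : PP
            [3,4] "dog" : NP\PP
        [4,5] "park" : (PP\S)\PP
    [5,6] "read" : (S/(PP/S))\N
  [6,7] "every" : PP/S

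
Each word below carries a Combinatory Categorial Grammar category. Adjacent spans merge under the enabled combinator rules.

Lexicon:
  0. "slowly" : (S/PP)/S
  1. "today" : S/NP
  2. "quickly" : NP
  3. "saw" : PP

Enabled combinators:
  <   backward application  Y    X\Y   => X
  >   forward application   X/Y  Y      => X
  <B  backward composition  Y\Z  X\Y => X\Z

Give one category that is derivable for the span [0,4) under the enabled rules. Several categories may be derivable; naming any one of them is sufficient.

S

[0,4] S   >
  [0,3] S/PP   >
    [0,1] "slowly" : (S/PP)/S
    [1,3] S   >
      [1,2] "today" : S/NP
      [2,3] "quickly" : NP
  [3,4] "saw" : PP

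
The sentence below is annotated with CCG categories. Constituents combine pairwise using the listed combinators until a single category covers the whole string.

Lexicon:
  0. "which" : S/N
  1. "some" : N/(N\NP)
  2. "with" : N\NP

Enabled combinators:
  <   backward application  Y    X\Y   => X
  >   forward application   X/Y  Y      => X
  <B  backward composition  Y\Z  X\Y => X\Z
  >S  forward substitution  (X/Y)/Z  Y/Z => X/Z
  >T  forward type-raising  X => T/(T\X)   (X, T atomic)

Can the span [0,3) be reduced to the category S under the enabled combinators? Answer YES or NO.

YES

[0,3] S   >
  [0,1] "which" : S/N
  [1,3] N   >
    [1,2] "some" : N/(N\NP)
    [2,3] "with" : N\NP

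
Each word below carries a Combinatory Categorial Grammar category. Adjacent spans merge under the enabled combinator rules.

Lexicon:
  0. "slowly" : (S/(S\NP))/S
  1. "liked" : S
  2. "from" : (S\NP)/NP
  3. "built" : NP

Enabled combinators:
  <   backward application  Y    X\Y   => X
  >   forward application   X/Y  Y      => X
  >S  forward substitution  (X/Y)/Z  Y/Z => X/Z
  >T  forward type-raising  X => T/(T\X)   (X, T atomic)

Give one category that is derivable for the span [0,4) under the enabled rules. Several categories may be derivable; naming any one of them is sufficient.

[0,4] S   >
  [0,2] S/(S\NP)   >
    [0,1] "slowly" : (S/(S\NP))/S
    [1,2] "liked" : S
  [2,4] S\NP   >
    [2,3] "from" : (S\NP)/NP
    [3,4] "built" : NP

S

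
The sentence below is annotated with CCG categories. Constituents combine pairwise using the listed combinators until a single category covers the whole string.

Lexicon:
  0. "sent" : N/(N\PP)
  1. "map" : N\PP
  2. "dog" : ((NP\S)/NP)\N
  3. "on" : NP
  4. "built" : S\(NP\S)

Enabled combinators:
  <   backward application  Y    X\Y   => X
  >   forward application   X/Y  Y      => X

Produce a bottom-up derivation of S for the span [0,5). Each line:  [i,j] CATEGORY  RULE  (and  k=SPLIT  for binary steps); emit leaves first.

[0,1] N/(N\PP)  lex  "sent"
[1,2] N\PP  lex  "map"
[0,2] N  >  k=1
[2,3] ((NP\S)/NP)\N  lex  "dog"
[0,3] (NP\S)/NP  <  k=2
[3,4] NP  lex  "on"
[0,4] NP\S  >  k=3
[4,5] S\(NP\S)  lex  "built"
[0,5] S  <  k=4

[0,5] S   <
  [0,4] NP\S   >
    [0,3] (NP\S)/NP   <
      [0,2] N   >
        [0,1] "sent" : N/(N\PP)
        [1,2] "map" : N\PP
      [2,3] "dog" : ((NP\S)/NP)\N
    [3,4] "on" : NP
  [4,5] "built" : S\(NP\S)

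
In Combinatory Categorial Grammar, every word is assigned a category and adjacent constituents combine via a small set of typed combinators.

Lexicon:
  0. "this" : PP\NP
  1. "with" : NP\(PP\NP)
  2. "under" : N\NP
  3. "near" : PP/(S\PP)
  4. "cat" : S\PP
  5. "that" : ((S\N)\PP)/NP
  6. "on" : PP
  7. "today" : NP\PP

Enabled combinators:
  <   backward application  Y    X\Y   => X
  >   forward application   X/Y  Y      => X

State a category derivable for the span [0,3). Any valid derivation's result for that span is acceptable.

[0,8] S   <
  [0,3] N   <
    [0,2] NP   <
      [0,1] "this" : PP\NP
      [1,2] "with" : NP\(PP\NP)
    [2,3] "under" : N\NP
  [3,8] S\N   <
    [3,5] PP   >
      [3,4] "near" : PP/(S\PP)
      [4,5] "cat" : S\PP
    [5,8] (S\N)\PP   >
      [5,6] "that" : ((S\N)\PP)/NP
      [6,8] NP   <
        [6,7] "on" : PP
        [7,8] "today" : NP\PP

N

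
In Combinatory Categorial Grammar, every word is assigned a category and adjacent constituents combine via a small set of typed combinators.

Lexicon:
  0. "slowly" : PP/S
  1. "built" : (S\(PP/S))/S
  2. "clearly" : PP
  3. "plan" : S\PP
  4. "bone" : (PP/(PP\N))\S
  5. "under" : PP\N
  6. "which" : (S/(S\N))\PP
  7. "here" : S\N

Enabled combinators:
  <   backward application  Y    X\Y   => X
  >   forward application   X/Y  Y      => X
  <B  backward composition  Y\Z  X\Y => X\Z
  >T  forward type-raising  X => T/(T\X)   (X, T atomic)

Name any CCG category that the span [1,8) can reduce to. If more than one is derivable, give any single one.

[0,8] S   <
  [0,1] "slowly" : PP/S
  [1,8] S\(PP/S)   >
    [1,2] "built" : (S\(PP/S))/S
    [2,8] S   >
      [2,7] S/(S\N)   <
        [2,6] PP   >
          [2,5] PP/(PP\N)   <
            [2,4] S   >
              [2,3] S/(S\PP)   >T
                [2,3] "clearly" : PP
              [3,4] "plan" : S\PP
            [4,5] "bone" : (PP/(PP\N))\S
          [5,6] "under" : PP\N
        [6,7] "which" : (S/(S\N))\PP
      [7,8] "here" : S\N

S\(PP/S)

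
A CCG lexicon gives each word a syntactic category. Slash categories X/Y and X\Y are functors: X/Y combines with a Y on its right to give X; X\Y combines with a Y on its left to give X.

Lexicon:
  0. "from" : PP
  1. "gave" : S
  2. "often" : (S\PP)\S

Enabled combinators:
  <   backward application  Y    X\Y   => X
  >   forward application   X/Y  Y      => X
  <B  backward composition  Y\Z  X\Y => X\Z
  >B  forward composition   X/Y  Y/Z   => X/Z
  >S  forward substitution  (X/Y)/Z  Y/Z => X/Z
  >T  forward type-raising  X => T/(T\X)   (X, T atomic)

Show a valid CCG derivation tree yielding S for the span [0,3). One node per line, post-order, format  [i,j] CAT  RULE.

[0,3] S   >
  [0,1] S/(S\PP)   >T
    [0,1] "from" : PP
  [1,3] S\PP   <
    [1,2] "gave" : S
    [2,3] "often" : (S\PP)\S

[0,1] PP  lex  "from"
[0,1] S/(S\PP)  >T
[1,2] S  lex  "gave"
[2,3] (S\PP)\S  lex  "often"
[1,3] S\PP  <  k=2
[0,3] S  >  k=1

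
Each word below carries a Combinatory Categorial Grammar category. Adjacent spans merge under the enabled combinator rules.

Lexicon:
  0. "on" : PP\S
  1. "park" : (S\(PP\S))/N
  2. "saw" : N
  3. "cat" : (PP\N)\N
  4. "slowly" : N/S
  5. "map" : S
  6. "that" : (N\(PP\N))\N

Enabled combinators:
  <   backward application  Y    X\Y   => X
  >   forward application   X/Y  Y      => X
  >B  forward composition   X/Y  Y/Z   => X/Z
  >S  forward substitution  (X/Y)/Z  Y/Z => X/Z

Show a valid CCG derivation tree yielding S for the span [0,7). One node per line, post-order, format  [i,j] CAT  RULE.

[0,1] PP\S  lex  "on"
[1,2] (S\(PP\S))/N  lex  "park"
[2,3] N  lex  "saw"
[3,4] (PP\N)\N  lex  "cat"
[2,4] PP\N  <  k=3
[4,5] N/S  lex  "slowly"
[5,6] S  lex  "map"
[4,6] N  >  k=5
[6,7] (N\(PP\N))\N  lex  "that"
[4,7] N\(PP\N)  <  k=6
[2,7] N  <  k=4
[1,7] S\(PP\S)  >  k=2
[0,7] S  <  k=1

[0,7] S   <
  [0,1] "on" : PP\S
  [1,7] S\(PP\S)   >
    [1,2] "park" : (S\(PP\S))/N
    [2,7] N   <
      [2,4] PP\N   <
        [2,3] "saw" : N
        [3,4] "cat" : (PP\N)\N
      [4,7] N\(PP\N)   <
        [4,6] N   >
          [4,5] "slowly" : N/S
          [5,6] "map" : S
        [6,7] "that" : (N\(PP\N))\N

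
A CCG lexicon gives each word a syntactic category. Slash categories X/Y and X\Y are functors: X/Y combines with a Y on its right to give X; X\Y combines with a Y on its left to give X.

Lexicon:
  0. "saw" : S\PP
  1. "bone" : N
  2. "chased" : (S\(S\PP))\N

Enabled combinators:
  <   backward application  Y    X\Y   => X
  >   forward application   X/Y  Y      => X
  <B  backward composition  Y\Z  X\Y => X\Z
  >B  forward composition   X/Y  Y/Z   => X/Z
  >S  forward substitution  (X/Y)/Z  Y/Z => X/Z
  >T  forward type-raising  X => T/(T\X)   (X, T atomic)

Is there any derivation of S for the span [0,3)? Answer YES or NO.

[0,3] S   <
  [0,1] "saw" : S\PP
  [1,3] S\(S\PP)   <
    [1,2] "bone" : N
    [2,3] "chased" : (S\(S\PP))\N

YES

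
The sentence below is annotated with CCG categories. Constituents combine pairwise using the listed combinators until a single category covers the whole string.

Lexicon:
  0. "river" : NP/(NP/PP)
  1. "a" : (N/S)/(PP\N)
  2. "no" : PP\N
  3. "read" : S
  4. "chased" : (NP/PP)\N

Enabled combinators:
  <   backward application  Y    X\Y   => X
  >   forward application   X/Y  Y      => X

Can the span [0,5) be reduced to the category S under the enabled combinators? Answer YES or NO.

NO

NP/(NP/PP) (N/S)/(PP\N) PP\N S (NP/PP)\N
CKY chart[0,5] = {NP}; S ∉ chart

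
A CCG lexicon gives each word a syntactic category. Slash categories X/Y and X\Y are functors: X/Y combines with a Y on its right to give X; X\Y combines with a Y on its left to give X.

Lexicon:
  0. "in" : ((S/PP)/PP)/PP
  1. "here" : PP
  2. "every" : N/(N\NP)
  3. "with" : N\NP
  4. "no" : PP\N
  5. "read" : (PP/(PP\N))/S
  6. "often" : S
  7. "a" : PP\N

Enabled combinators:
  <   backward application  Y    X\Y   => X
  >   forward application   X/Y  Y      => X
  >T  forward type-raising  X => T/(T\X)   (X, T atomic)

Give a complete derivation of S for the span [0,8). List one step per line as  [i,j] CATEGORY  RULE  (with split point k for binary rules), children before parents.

[0,8] S   >
  [0,5] S/PP   >
    [0,2] (S/PP)/PP   >
      [0,1] "in" : ((S/PP)/PP)/PP
      [1,2] "here" : PP
    [2,5] PP   <
      [2,4] N   >
        [2,3] "every" : N/(N\NP)
        [3,4] "with" : N\NP
      [4,5] "no" : PP\N
  [5,8] PP   >
    [5,7] PP/(PP\N)   >
      [5,6] "read" : (PP/(PP\N))/S
      [6,7] "often" : S
    [7,8] "a" : PP\N

[0,1] ((S/PP)/PP)/PP  lex  "in"
[1,2] PP  lex  "here"
[0,2] (S/PP)/PP  >  k=1
[2,3] N/(N\NP)  lex  "every"
[3,4] N\NP  lex  "with"
[2,4] N  >  k=3
[4,5] PP\N  lex  "no"
[2,5] PP  <  k=4
[0,5] S/PP  >  k=2
[5,6] (PP/(PP\N))/S  lex  "read"
[6,7] S  lex  "often"
[5,7] PP/(PP\N)  >  k=6
[7,8] PP\N  lex  "a"
[5,8] PP  >  k=7
[0,8] S  >  k=5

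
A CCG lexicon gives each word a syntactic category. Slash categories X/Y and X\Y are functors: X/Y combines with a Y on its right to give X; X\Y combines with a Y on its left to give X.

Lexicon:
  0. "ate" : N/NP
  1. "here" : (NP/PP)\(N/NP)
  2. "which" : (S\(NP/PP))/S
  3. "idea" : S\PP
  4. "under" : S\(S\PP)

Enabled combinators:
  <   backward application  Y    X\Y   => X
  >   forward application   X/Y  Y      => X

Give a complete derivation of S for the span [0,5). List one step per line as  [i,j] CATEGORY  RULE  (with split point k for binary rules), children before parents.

[0,5] S   <
  [0,2] NP/PP   <
    [0,1] "ate" : N/NP
    [1,2] "here" : (NP/PP)\(N/NP)
  [2,5] S\(NP/PP)   >
    [2,3] "which" : (S\(NP/PP))/S
    [3,5] S   <
      [3,4] "idea" : S\PP
      [4,5] "under" : S\(S\PP)

[0,1] N/NP  lex  "ate"
[1,2] (NP/PP)\(N/NP)  lex  "here"
[0,2] NP/PP  <  k=1
[2,3] (S\(NP/PP))/S  lex  "which"
[3,4] S\PP  lex  "idea"
[4,5] S\(S\PP)  lex  "under"
[3,5] S  <  k=4
[2,5] S\(NP/PP)  >  k=3
[0,5] S  <  k=2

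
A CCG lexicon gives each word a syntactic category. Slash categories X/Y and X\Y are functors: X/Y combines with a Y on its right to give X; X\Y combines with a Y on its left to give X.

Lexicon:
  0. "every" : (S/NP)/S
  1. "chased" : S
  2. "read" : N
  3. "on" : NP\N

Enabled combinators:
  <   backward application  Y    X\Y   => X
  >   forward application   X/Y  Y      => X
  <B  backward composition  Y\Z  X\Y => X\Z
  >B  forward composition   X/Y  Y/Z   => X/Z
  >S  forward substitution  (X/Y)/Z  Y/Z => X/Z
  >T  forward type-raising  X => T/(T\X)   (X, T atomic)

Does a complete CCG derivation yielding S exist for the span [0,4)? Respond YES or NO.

YES

[0,4] S   >
  [0,2] S/NP   >
    [0,1] "every" : (S/NP)/S
    [1,2] "chased" : S
  [2,4] NP   <
    [2,3] "read" : N
    [3,4] "on" : NP\N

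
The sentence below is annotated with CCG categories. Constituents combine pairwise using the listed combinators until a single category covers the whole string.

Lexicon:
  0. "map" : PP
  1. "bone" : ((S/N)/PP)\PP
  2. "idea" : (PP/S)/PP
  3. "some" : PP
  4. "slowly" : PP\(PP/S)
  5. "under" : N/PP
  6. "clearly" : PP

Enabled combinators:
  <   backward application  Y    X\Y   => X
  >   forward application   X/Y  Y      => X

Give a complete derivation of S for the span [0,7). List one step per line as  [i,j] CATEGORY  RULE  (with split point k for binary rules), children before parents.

[0,7] S   >
  [0,5] S/N   >
    [0,2] (S/N)/PP   <
      [0,1] "map" : PP
      [1,2] "bone" : ((S/N)/PP)\PP
    [2,5] PP   <
      [2,4] PP/S   >
        [2,3] "idea" : (PP/S)/PP
        [3,4] "some" : PP
      [4,5] "slowly" : PP\(PP/S)
  [5,7] N   >
    [5,6] "under" : N/PP
    [6,7] "clearly" : PP

[0,1] PP  lex  "map"
[1,2] ((S/N)/PP)\PP  lex  "bone"
[0,2] (S/N)/PP  <  k=1
[2,3] (PP/S)/PP  lex  "idea"
[3,4] PP  lex  "some"
[2,4] PP/S  >  k=3
[4,5] PP\(PP/S)  lex  "slowly"
[2,5] PP  <  k=4
[0,5] S/N  >  k=2
[5,6] N/PP  lex  "under"
[6,7] PP  lex  "clearly"
[5,7] N  >  k=6
[0,7] S  >  k=5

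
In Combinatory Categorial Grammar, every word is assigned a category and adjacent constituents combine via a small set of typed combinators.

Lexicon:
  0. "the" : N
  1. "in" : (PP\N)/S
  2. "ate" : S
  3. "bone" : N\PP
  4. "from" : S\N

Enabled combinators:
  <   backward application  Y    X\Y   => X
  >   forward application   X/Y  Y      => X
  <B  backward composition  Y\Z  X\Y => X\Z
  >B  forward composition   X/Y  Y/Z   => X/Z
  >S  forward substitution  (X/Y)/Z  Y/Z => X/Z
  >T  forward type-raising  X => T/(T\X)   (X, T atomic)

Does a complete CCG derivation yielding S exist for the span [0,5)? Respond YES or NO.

YES

[0,5] S   <
  [0,3] PP   >
    [0,1] PP/(PP\N)   >T
      [0,1] "the" : N
    [1,3] PP\N   >
      [1,2] "in" : (PP\N)/S
      [2,3] "ate" : S
  [3,5] S\PP   <B
    [3,4] "bone" : N\PP
    [4,5] "from" : S\N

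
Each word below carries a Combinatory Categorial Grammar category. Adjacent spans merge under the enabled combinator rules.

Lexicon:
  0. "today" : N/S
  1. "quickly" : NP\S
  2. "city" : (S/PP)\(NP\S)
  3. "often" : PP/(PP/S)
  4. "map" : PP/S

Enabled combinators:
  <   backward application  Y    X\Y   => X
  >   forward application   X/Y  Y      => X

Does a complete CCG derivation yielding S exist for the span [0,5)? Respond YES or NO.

NO

N/S NP\S (S/PP)\(NP\S) PP/(PP/S) PP/S
CKY chart[0,5] = {N}; S ∉ chart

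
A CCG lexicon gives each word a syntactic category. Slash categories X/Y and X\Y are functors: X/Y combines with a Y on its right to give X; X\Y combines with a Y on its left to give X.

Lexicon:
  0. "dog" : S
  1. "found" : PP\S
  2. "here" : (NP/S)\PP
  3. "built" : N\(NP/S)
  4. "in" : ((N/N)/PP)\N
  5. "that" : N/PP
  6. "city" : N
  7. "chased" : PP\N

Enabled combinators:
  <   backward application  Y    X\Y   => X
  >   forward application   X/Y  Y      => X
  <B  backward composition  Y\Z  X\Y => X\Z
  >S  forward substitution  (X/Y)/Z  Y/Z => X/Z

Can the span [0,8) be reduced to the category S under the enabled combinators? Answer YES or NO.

NO

S PP\S (NP/S)\PP N\(NP/S) ((N/N)/PP)\N N/PP N PP\N
CKY chart[0,8] = {N}; S ∉ chart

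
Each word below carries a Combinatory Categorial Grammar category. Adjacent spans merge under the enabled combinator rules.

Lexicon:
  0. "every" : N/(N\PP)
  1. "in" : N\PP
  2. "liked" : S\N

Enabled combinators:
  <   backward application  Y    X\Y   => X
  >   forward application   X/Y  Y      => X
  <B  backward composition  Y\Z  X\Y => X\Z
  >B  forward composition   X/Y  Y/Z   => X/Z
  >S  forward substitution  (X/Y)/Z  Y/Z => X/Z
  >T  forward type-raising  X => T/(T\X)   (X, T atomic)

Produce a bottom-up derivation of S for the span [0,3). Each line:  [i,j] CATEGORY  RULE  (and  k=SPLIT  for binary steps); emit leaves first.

[0,1] N/(N\PP)  lex  "every"
[1,2] N\PP  lex  "in"
[0,2] N  >  k=1
[2,3] S\N  lex  "liked"
[0,3] S  <  k=2

[0,3] S   <
  [0,2] N   >
    [0,1] "every" : N/(N\PP)
    [1,2] "in" : N\PP
  [2,3] "liked" : S\N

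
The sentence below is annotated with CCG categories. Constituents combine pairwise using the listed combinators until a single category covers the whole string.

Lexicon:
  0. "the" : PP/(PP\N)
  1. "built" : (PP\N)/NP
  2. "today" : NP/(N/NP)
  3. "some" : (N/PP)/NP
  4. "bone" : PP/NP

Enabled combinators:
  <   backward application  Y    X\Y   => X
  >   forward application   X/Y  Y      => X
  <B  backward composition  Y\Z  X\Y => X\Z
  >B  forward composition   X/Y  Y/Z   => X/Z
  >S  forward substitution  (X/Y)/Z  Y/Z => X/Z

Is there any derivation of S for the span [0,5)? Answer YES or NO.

PP/(PP\N) (PP\N)/NP NP/(N/NP) (N/PP)/NP PP/NP
CKY chart[0,5] = {PP}; S ∉ chart

NO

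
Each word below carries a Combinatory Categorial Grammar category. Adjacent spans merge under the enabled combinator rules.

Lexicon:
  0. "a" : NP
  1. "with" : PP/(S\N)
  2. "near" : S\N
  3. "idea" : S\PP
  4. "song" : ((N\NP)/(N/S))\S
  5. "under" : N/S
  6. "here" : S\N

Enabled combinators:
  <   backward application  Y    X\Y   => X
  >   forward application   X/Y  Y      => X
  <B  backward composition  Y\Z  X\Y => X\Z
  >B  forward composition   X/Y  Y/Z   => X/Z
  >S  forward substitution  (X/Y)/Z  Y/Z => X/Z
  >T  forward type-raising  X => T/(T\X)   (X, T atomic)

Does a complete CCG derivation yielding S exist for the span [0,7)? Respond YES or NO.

YES

[0,7] S   >
  [0,1] S/(S\NP)   >T
    [0,1] "a" : NP
  [1,7] S\NP   <B
    [1,6] N\NP   >
      [1,5] (N\NP)/(N/S)   <
        [1,4] S   <
          [1,3] PP   >
            [1,2] "with" : PP/(S\N)
            [2,3] "near" : S\N
          [3,4] "idea" : S\PP
        [4,5] "song" : ((N\NP)/(N/S))\S
      [5,6] "under" : N/S
    [6,7] "here" : S\N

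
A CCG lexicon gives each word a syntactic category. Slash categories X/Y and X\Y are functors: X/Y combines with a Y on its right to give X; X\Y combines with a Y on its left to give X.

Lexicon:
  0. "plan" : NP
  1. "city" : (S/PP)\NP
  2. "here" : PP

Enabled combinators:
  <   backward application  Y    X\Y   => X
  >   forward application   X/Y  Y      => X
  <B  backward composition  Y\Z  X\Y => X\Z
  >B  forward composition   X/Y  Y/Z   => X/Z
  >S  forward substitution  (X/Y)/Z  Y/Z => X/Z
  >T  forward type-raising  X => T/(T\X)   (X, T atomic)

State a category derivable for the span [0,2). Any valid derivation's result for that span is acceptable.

S/PP

[0,3] S   >
  [0,2] S/PP   <
    [0,1] "plan" : NP
    [1,2] "city" : (S/PP)\NP
  [2,3] "here" : PP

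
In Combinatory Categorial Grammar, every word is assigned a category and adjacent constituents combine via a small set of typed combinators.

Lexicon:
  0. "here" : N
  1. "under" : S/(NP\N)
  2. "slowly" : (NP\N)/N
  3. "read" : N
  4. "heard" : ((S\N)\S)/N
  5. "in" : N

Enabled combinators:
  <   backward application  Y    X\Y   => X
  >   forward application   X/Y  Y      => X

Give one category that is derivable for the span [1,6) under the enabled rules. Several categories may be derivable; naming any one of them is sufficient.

S\N

[0,6] S   <
  [0,1] "here" : N
  [1,6] S\N   <
    [1,4] S   >
      [1,2] "under" : S/(NP\N)
      [2,4] NP\N   >
        [2,3] "slowly" : (NP\N)/N
        [3,4] "read" : N
    [4,6] (S\N)\S   >
      [4,5] "heard" : ((S\N)\S)/N
      [5,6] "in" : N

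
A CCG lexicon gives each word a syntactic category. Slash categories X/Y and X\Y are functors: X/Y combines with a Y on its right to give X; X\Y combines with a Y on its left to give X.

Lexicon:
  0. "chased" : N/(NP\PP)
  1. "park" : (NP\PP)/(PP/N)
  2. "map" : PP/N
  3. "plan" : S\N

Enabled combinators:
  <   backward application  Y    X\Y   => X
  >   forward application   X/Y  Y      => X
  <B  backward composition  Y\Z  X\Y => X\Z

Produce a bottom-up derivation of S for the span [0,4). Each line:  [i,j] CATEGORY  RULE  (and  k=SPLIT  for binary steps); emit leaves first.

[0,4] S   <
  [0,3] N   >
    [0,1] "chased" : N/(NP\PP)
    [1,3] NP\PP   >
      [1,2] "park" : (NP\PP)/(PP/N)
      [2,3] "map" : PP/N
  [3,4] "plan" : S\N

[0,1] N/(NP\PP)  lex  "chased"
[1,2] (NP\PP)/(PP/N)  lex  "park"
[2,3] PP/N  lex  "map"
[1,3] NP\PP  >  k=2
[0,3] N  >  k=1
[3,4] S\N  lex  "plan"
[0,4] S  <  k=3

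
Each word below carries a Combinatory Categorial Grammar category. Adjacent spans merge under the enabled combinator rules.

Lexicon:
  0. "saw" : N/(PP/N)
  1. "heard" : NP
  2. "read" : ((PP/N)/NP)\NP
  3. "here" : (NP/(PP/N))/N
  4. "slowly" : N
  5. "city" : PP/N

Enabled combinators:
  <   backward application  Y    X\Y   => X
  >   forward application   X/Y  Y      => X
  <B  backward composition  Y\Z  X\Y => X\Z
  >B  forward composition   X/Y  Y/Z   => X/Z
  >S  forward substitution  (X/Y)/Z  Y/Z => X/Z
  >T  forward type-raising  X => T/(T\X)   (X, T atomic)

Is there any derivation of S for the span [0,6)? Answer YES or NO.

N/(PP/N) NP ((PP/N)/NP)\NP (NP/(PP/N))/N N PP/N
CKY chart[0,6] = {N, N/(NP\NP), N/(N\N), NP/(NP\N), PP/(PP\N), S/(S\N)}; S ∉ chart

NO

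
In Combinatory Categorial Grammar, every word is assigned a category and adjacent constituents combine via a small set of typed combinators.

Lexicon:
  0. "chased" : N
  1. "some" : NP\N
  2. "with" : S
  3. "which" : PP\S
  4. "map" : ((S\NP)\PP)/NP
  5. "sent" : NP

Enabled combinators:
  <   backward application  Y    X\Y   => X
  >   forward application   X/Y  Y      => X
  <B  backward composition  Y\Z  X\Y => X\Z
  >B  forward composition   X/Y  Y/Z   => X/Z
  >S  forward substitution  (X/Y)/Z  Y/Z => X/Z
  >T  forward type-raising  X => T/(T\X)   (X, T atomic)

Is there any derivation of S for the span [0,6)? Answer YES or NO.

[0,6] S   <
  [0,2] NP   <
    [0,1] "chased" : N
    [1,2] "some" : NP\N
  [2,6] S\NP   <
    [2,4] PP   <
      [2,3] "with" : S
      [3,4] "which" : PP\S
    [4,6] (S\NP)\PP   >
      [4,5] "map" : ((S\NP)\PP)/NP
      [5,6] "sent" : NP

YES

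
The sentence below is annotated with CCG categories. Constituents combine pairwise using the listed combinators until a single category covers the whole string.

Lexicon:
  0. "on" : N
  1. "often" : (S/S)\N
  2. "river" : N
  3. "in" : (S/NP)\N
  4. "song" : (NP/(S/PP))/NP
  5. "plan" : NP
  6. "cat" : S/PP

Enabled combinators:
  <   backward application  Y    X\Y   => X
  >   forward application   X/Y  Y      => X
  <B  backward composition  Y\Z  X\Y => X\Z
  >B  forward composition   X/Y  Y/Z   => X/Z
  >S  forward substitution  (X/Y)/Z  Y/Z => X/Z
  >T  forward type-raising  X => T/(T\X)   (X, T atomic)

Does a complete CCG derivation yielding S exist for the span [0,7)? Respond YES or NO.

YES

[0,7] S   >
  [0,4] S/NP   >B
    [0,2] S/S   <
      [0,1] "on" : N
      [1,2] "often" : (S/S)\N
    [2,4] S/NP   <
      [2,3] "river" : N
      [3,4] "in" : (S/NP)\N
  [4,7] NP   >
    [4,6] NP/(S/PP)   >
      [4,5] "song" : (NP/(S/PP))/NP
      [5,6] "plan" : NP
    [6,7] "cat" : S/PP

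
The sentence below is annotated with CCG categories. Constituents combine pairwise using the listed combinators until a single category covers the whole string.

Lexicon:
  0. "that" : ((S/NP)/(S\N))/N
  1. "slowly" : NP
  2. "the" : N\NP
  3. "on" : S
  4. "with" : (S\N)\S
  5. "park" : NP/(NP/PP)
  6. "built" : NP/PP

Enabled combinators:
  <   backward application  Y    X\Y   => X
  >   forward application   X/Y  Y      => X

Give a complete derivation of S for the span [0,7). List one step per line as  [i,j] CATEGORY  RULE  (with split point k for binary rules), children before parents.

[0,7] S   >
  [0,5] S/NP   >
    [0,3] (S/NP)/(S\N)   >
      [0,1] "that" : ((S/NP)/(S\N))/N
      [1,3] N   <
        [1,2] "slowly" : NP
        [2,3] "the" : N\NP
    [3,5] S\N   <
      [3,4] "on" : S
      [4,5] "with" : (S\N)\S
  [5,7] NP   >
    [5,6] "park" : NP/(NP/PP)
    [6,7] "built" : NP/PP

[0,1] ((S/NP)/(S\N))/N  lex  "that"
[1,2] NP  lex  "slowly"
[2,3] N\NP  lex  "the"
[1,3] N  <  k=2
[0,3] (S/NP)/(S\N)  >  k=1
[3,4] S  lex  "on"
[4,5] (S\N)\S  lex  "with"
[3,5] S\N  <  k=4
[0,5] S/NP  >  k=3
[5,6] NP/(NP/PP)  lex  "park"
[6,7] NP/PP  lex  "built"
[5,7] NP  >  k=6
[0,7] S  >  k=5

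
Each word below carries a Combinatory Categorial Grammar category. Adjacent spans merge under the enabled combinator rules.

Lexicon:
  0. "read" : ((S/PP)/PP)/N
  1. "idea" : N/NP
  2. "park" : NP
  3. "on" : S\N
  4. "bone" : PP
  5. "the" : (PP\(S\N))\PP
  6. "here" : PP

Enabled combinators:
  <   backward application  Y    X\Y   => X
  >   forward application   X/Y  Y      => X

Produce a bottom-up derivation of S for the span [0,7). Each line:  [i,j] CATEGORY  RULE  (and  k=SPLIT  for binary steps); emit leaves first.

[0,7] S   >
  [0,6] S/PP   >
    [0,3] (S/PP)/PP   >
      [0,1] "read" : ((S/PP)/PP)/N
      [1,3] N   >
        [1,2] "idea" : N/NP
        [2,3] "park" : NP
    [3,6] PP   <
      [3,4] "on" : S\N
      [4,6] PP\(S\N)   <
        [4,5] "bone" : PP
        [5,6] "the" : (PP\(S\N))\PP
  [6,7] "here" : PP

[0,1] ((S/PP)/PP)/N  lex  "read"
[1,2] N/NP  lex  "idea"
[2,3] NP  lex  "park"
[1,3] N  >  k=2
[0,3] (S/PP)/PP  >  k=1
[3,4] S\N  lex  "on"
[4,5] PP  lex  "bone"
[5,6] (PP\(S\N))\PP  lex  "the"
[4,6] PP\(S\N)  <  k=5
[3,6] PP  <  k=4
[0,6] S/PP  >  k=3
[6,7] PP  lex  "here"
[0,7] S  >  k=6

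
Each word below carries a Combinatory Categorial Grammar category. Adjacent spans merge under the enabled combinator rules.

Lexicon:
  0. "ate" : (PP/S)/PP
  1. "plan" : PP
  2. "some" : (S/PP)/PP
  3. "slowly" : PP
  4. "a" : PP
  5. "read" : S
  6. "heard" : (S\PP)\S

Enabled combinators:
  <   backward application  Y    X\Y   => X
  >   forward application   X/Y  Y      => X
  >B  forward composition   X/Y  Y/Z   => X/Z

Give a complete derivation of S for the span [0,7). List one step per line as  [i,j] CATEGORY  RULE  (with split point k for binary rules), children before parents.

[0,7] S   <
  [0,5] PP   >
    [0,2] PP/S   >
      [0,1] "ate" : (PP/S)/PP
      [1,2] "plan" : PP
    [2,5] S   >
      [2,4] S/PP   >
        [2,3] "some" : (S/PP)/PP
        [3,4] "slowly" : PP
      [4,5] "a" : PP
  [5,7] S\PP   <
    [5,6] "read" : S
    [6,7] "heard" : (S\PP)\S

[0,1] (PP/S)/PP  lex  "ate"
[1,2] PP  lex  "plan"
[0,2] PP/S  >  k=1
[2,3] (S/PP)/PP  lex  "some"
[3,4] PP  lex  "slowly"
[2,4] S/PP  >  k=3
[4,5] PP  lex  "a"
[2,5] S  >  k=4
[0,5] PP  >  k=2
[5,6] S  lex  "read"
[6,7] (S\PP)\S  lex  "heard"
[5,7] S\PP  <  k=6
[0,7] S  <  k=5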